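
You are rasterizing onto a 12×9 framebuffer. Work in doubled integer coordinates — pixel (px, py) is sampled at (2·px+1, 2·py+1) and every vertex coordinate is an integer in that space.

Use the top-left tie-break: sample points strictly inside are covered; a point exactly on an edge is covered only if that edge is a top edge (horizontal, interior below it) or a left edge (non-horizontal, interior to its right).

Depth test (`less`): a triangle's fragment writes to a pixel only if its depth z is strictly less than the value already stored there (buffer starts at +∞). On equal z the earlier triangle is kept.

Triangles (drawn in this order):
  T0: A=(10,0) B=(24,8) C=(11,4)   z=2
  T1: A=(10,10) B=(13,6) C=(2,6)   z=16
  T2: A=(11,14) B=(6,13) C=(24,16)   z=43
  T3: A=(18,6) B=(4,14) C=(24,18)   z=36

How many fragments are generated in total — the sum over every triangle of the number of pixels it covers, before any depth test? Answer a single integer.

T0:
  2·area = 48
  edge (10, 0)→(24, 8): d=(14,8) right/bottom  bias=-1
  edge (24, 8)→(11, 4): d=(-13,-4) top-left  bias=+0
  edge (11, 4)→(10, 0): d=(-1,-4) top-left  bias=+0
    (5,0)@(11, 1): e=[6,39,3] → █
    (6,0)@(13, 1): e=[-10,47,11] → ·
    (5,1)@(11, 3): e=[34,13,1] → █
    (6,1)@(13, 3): e=[18,21,9] → █
    (7,1)@(15, 3): e=[2,29,17] → █
    (8,1)@(17, 3): e=[-14,37,25] → ·
    (5,2)@(11, 5): e=[62,-13,-1] → ·
    (6,2)@(13, 5): e=[46,-5,7] → ·
    (7,2)@(15, 5): e=[30,3,15] → █
    (8,2)@(17, 5): e=[14,11,23] → █
    (9,2)@(19, 5): e=[-2,19,31] → ·
    (7,3)@(15, 7): e=[58,-23,13] → ·
  covered (7 px):
    · · · · · █ · · · · · ·
    · · · · · █ █ █ · · · ·
    · · · · · · · █ █ · · ·
    · · · · · · · · · · █ ·
    · · · · · · · · · · · ·
    · · · · · · · · · · · ·
    · · · · · · · · · · · ·
    · · · · · · · · · · · ·
    · · · · · · · · · · · ·
T1:
  2·area = 44  (B↔C swapped to make it positive)
  edge (10, 10)→(2, 6): d=(-8,-4) top-left  bias=+0
  edge (2, 6)→(13, 6): d=(11,0) top-left  bias=+0
  edge (13, 6)→(10, 10): d=(-3,4) right/bottom  bias=-1
    (2,3)@(5, 7): e=[4,11,29] → █
    (3,3)@(7, 7): e=[12,11,21] → █
    (4,3)@(9, 7): e=[20,11,13] → █
    (5,3)@(11, 7): e=[28,11,5] → █
    (6,3)@(13, 7): e=[36,11,-3] → ·
    (2,4)@(5, 9): e=[-12,33,23] → ·
    (3,4)@(7, 9): e=[-4,33,15] → ·
    (4,4)@(9, 9): e=[4,33,7] → █
    (5,4)@(11, 9): e=[12,33,-1] → ·
    (4,5)@(9, 11): e=[-12,55,1] → ·
  covered (5 px):
    · · · · · · · · · · · ·
    · · · · · · · · · · · ·
    · · · · · · · · · · · ·
    · · █ █ █ █ · · · · · ·
    · · · · █ · · · · · · ·
    · · · · · · · · · · · ·
    · · · · · · · · · · · ·
    · · · · · · · · · · · ·
    · · · · · · · · · · · ·
T2:
  2·area = 3
  edge (11, 14)→(6, 13): d=(-5,-1) top-left  bias=+0
  edge (6, 13)→(24, 16): d=(18,3) right/bottom  bias=-1
  edge (24, 16)→(11, 14): d=(-13,-2) top-left  bias=+0
  covered (0 px):
    · · · · · · · · · · · ·
    · · · · · · · · · · · ·
    · · · · · · · · · · · ·
    · · · · · · · · · · · ·
    · · · · · · · · · · · ·
    · · · · · · · · · · · ·
    · · · · · · · · · · · ·
    · · · · · · · · · · · ·
    · · · · · · · · · · · ·
T3:
  2·area = 216  (B↔C swapped to make it positive)
  edge (18, 6)→(24, 18): d=(6,12) right/bottom  bias=-1
  edge (24, 18)→(4, 14): d=(-20,-4) top-left  bias=+0
  edge (4, 14)→(18, 6): d=(14,-8) top-left  bias=+0
    (8,3)@(17, 7): e=[18,192,6] → █
    (9,3)@(19, 7): e=[-6,200,22] → ·
    (6,4)@(13, 9): e=[78,136,2] → █
    (7,4)@(15, 9): e=[54,144,18] → █
    (9,4)@(19, 9): e=[6,160,50] → █
    (10,4)@(21, 9): e=[-18,168,66] → ·
    (5,5)@(11, 11): e=[114,88,14] → █
    (10,5)@(21, 11): e=[-6,128,94] → ·
    (3,6)@(7, 13): e=[174,32,10] → █
    (4,6)@(9, 13): e=[150,40,26] → █
    (10,6)@(21, 13): e=[6,88,122] → █
    (11,6)@(23, 13): e=[-18,96,138] → ·
    (4,7)@(9, 15): e=[162,0,54] → █  [on edge]
    (9,8)@(19, 17): e=[54,0,162] → █  [on edge]
  covered (28 px):
    · · · · · · · · · · · ·
    · · · · · · · · · · · ·
    · · · · · · · · · · · ·
    · · · · · · · · █ · · ·
    · · · · · · █ █ █ █ · ·
    · · · · · █ █ █ █ █ · ·
    · · · █ █ █ █ █ █ █ █ ·
    · · · · █ █ █ █ █ █ █ ·
    · · · · · · · · · █ █ █

Result: 40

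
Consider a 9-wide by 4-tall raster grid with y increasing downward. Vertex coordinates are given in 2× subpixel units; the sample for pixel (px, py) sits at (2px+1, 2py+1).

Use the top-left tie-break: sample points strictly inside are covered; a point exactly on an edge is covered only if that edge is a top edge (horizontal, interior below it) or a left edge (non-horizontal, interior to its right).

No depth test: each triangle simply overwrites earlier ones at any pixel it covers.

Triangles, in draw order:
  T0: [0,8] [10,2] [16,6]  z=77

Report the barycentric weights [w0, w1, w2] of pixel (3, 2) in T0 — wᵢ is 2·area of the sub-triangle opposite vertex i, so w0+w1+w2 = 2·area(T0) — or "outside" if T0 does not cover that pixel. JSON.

T0:
  2·area = 76
  edge (0, 8)→(10, 2): d=(10,-6) top-left  bias=+0
  edge (10, 2)→(16, 6): d=(6,4) right/bottom  bias=-1
  edge (16, 6)→(0, 8): d=(-16,2) right/bottom  bias=-1
    (4,1)@(9, 3): e=[4,10,62] → X
    (5,1)@(11, 3): e=[16,2,58] → X
    (6,1)@(13, 3): e=[28,-6,54] → .
    (2,2)@(5, 5): e=[0,38,38] → X  [on edge]
    (3,2)@(7, 5): e=[12,30,34] → X
    (6,2)@(13, 5): e=[48,6,22] → X
    (7,2)@(15, 5): e=[60,-2,18] → .
    (1,3)@(3, 7): e=[8,58,10] → X
    (4,3)@(9, 7): e=[44,34,-2] → .
    (5,3)@(11, 7): e=[56,26,-6] → .
    (6,3)@(13, 7): e=[68,18,-10] → .
  covered (10 px):
    . . . . . . . . .
    . . . . X X . . .
    . . X X X X X . .
    . X X X . . . . .

Answer: [30,34,12]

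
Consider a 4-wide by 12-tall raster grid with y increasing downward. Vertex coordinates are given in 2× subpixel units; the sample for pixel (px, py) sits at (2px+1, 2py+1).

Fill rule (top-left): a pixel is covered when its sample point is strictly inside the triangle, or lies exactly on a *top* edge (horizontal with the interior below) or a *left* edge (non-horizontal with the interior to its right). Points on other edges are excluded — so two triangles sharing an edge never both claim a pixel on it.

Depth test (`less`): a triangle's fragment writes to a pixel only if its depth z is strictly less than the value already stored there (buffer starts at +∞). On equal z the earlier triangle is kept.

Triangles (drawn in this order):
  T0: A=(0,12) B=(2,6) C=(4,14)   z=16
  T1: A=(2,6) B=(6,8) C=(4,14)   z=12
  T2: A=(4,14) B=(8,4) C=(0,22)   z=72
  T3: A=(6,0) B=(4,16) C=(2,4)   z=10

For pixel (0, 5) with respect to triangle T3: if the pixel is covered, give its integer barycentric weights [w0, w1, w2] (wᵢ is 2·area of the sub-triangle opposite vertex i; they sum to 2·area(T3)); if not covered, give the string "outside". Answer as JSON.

T0:
  2·area = 28
  edge (0, 12)→(2, 6): d=(2,-6) top-left  bias=+0
  edge (2, 6)→(4, 14): d=(2,8) right/bottom  bias=-1
  edge (4, 14)→(0, 12): d=(-4,-2) top-left  bias=+0
    (1,1)@(3, 3): e=[0,-14,42] → ·  [on edge]
    (0,4)@(1, 9): e=[0,14,14] → █  [on edge]
    (1,4)@(3, 9): e=[12,-2,18] → ·
    (0,5)@(1, 11): e=[4,18,6] → █
    (1,5)@(3, 11): e=[16,2,10] → █
    (2,5)@(5, 11): e=[28,-14,14] → ·
    (0,6)@(1, 13): e=[8,22,-2] → ·
    (1,6)@(3, 13): e=[20,6,2] → █
    (2,6)@(5, 13): e=[32,-10,6] → ·
    (1,7)@(3, 15): e=[24,10,-6] → ·
  covered (4 px):
    · · · ·
    · · · ·
    · · · ·
    · · · ·
    █ · · ·
    █ █ · ·
    · █ · ·
    · · · ·
    · · · ·
    · · · ·
    · · · ·
    · · · ·
T1:
  2·area = 28
  edge (2, 6)→(6, 8): d=(4,2) right/bottom  bias=-1
  edge (6, 8)→(4, 14): d=(-2,6) right/bottom  bias=-1
  edge (4, 14)→(2, 6): d=(-2,-8) top-left  bias=+0
    (3,2)@(7, 5): e=[-14,0,42] → ·  [on edge]
    (1,3)@(3, 7): e=[2,20,6] → █
    (2,3)@(5, 7): e=[-2,8,22] → ·
    (1,4)@(3, 9): e=[10,16,2] → █
    (2,4)@(5, 9): e=[6,4,18] → █
    (3,4)@(7, 9): e=[2,-8,34] → ·
    (1,5)@(3, 11): e=[18,12,-2] → ·
    (2,5)@(5, 11): e=[14,0,14] → ·  [on edge]
    (1,8)@(3, 17): e=[42,0,-14] → ·  [on edge]
    (0,11)@(1, 23): e=[70,0,-42] → ·  [on edge]
  covered (3 px):
    · · · ·
    · · · ·
    · · · ·
    · █ · ·
    · █ █ ·
    · · · ·
    · · · ·
    · · · ·
    · · · ·
    · · · ·
    · · · ·
    · · · ·
T2:
  2·area = 8  (B↔C swapped to make it positive)
  edge (4, 14)→(0, 22): d=(-4,8) right/bottom  bias=-1
  edge (0, 22)→(8, 4): d=(8,-18) top-left  bias=+0
  edge (8, 4)→(4, 14): d=(-4,10) right/bottom  bias=-1
    (2,5)@(5, 11): e=[4,2,2] → █
    (3,5)@(7, 11): e=[-12,38,-18] → ·
    (2,6)@(5, 13): e=[-4,18,-6] → ·
  covered (1 px):
    · · · ·
    · · · ·
    · · · ·
    · · · ·
    · · · ·
    · · █ ·
    · · · ·
    · · · ·
    · · · ·
    · · · ·
    · · · ·
    · · · ·
T3:
  2·area = 56
  edge (6, 0)→(4, 16): d=(-2,16) right/bottom  bias=-1
  edge (4, 16)→(2, 4): d=(-2,-12) top-left  bias=+0
  edge (2, 4)→(6, 0): d=(4,-4) top-left  bias=+0
    (2,0)@(5, 1): e=[14,42,0] → █  [on edge]
    (3,0)@(7, 1): e=[-18,66,8] → ·
    (1,1)@(3, 3): e=[42,14,0] → █  [on edge]
    (3,1)@(7, 3): e=[-22,62,16] → ·
    (0,2)@(1, 5): e=[70,-14,0] → ·  [on edge]
    (1,2)@(3, 5): e=[38,10,8] → █
    (3,2)@(7, 5): e=[-26,58,24] → ·
    (1,3)@(3, 7): e=[34,6,16] → █
    (3,3)@(7, 7): e=[-30,54,32] → ·
    (1,4)@(3, 9): e=[30,2,24] → █
    (2,4)@(5, 9): e=[-2,26,32] → ·
    (1,5)@(3, 11): e=[26,-2,32] → ·
  covered (8 px):
    · · █ ·
    · █ █ ·
    · █ █ ·
    · █ █ ·
    · █ · ·
    · · · ·
    · · · ·
    · · · ·
    · · · ·
    · · · ·
    · · · ·
    · · · ·

Answer: "outside"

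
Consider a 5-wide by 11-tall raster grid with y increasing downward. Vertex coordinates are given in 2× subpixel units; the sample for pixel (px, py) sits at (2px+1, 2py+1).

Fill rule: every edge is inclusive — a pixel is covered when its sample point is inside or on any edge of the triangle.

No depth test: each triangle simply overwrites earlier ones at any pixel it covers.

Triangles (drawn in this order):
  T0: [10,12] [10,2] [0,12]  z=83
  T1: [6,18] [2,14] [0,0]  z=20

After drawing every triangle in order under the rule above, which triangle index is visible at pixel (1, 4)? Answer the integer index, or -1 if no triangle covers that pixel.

T0:
  2·area = 100  (B↔C swapped to make it positive)
  edge (10, 12)→(0, 12): d=(-10,0) inclusive
  edge (0, 12)→(10, 2): d=(10,-10) inclusive
  edge (10, 2)→(10, 12): d=(0,10) inclusive
    (4,1)@(9, 3): e=[90,0,10] → #  [on edge]
    (3,2)@(7, 5): e=[70,0,30] → #  [on edge]
    (2,3)@(5, 7): e=[50,0,50] → #  [on edge]
    (1,4)@(3, 9): e=[30,0,70] → #  [on edge]
    (0,5)@(1, 11): e=[10,0,90] → #  [on edge]
    (0,6)@(1, 13): e=[-10,20,90] → ·
    (1,6)@(3, 13): e=[-10,40,70] → ·
    (2,6)@(5, 13): e=[-10,60,50] → ·
    (3,6)@(7, 13): e=[-10,80,30] → ·
    (4,6)@(9, 13): e=[-10,100,10] → ·
  covered (15 px):
    · · · · ·
    · · · · #
    · · · # #
    · · # # #
    · # # # #
    # # # # #
    · · · · ·
    · · · · ·
    · · · · ·
    · · · · ·
    · · · · ·
T1:
  2·area = 48
  edge (6, 18)→(2, 14): d=(-4,-4) inclusive
  edge (2, 14)→(0, 0): d=(-2,-14) inclusive
  edge (0, 0)→(6, 18): d=(6,18) inclusive
    (0,1)@(1, 3): e=[40,8,0] → #  [on edge]
    (1,1)@(3, 3): e=[48,36,-36] → ·
    (0,2)@(1, 5): e=[32,4,12] → #
    (1,2)@(3, 5): e=[40,32,-24] → ·
    (0,3)@(1, 7): e=[24,0,24] → #  [on edge]
    (1,3)@(3, 7): e=[32,28,-12] → ·
    (0,4)@(1, 9): e=[16,-4,36] → ·
    (1,4)@(3, 9): e=[24,24,0] → #  [on edge]
    (2,4)@(5, 9): e=[32,52,-36] → ·
    (1,5)@(3, 11): e=[16,20,12] → #
    (2,5)@(5, 11): e=[24,48,-24] → ·
    (0,6)@(1, 13): e=[0,-12,60] → ·  [on edge]
    (1,7)@(3, 15): e=[0,12,36] → #  [on edge]
    (2,7)@(5, 15): e=[8,40,0] → #  [on edge]
    (2,8)@(5, 17): e=[0,36,12] → #  [on edge]
    (3,9)@(7, 19): e=[0,60,-12] → ·  [on edge]
    (1,10)@(3, 21): e=[-24,0,72] → ·  [on edge]
    (3,10)@(7, 21): e=[-8,56,0] → ·  [on edge]
    (4,10)@(9, 21): e=[0,84,-36] → ·  [on edge]
  covered (9 px):
    · · · · ·
    # · · · ·
    # · · · ·
    # · · · ·
    · # · · ·
    · # · · ·
    · # · · ·
    · # # · ·
    · · # · ·
    · · · · ·
    · · · · ·

Z-buffer (winner per pixel, '.' = empty):
  . . . . .
  1 . . . 0
  1 . . 0 0
  1 . 0 0 0
  . 1 0 0 0
  0 1 0 0 0
  . 1 . . .
  . 1 1 . .
  . . 1 . .
  . . . . .
  . . . . .

Answer: 1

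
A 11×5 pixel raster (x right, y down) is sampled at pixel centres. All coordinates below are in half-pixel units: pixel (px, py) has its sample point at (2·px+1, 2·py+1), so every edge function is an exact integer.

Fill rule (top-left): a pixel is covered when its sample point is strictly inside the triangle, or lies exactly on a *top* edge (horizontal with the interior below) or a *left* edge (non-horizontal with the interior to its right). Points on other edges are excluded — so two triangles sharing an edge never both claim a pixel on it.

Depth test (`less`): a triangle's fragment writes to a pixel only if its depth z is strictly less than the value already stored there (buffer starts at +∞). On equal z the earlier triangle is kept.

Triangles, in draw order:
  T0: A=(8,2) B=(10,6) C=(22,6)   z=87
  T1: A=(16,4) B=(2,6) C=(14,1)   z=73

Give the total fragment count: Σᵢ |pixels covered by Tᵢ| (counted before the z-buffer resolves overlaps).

T0:
  2·area = 48  (B↔C swapped to make it positive)
  edge (8, 2)→(22, 6): d=(14,4) right/bottom  bias=-1
  edge (22, 6)→(10, 6): d=(-12,0) right/bottom  bias=-1
  edge (10, 6)→(8, 2): d=(-2,-4) top-left  bias=+0
    (4,1)@(9, 3): e=[10,36,2] → X
    (5,1)@(11, 3): e=[2,36,10] → X
    (6,1)@(13, 3): e=[-6,36,18] → .
    (4,2)@(9, 5): e=[38,12,-2] → .
    (5,2)@(11, 5): e=[30,12,6] → X
    (6,2)@(13, 5): e=[22,12,14] → X
    (7,2)@(15, 5): e=[14,12,22] → X
    (8,2)@(17, 5): e=[6,12,30] → X
    (9,2)@(19, 5): e=[-2,12,38] → .
    (5,3)@(11, 7): e=[58,-12,2] → .
    (6,3)@(13, 7): e=[50,-12,10] → .
    (7,3)@(15, 7): e=[42,-12,18] → .
  covered (6 px):
    . . . . . . . . . . .
    . . . . X X . . . . .
    . . . . . X X X X . .
    . . . . . . . . . . .
    . . . . . . . . . . .
T1:
  2·area = 46
  edge (16, 4)→(2, 6): d=(-14,2) right/bottom  bias=-1
  edge (2, 6)→(14, 1): d=(12,-5) top-left  bias=+0
  edge (14, 1)→(16, 4): d=(2,3) right/bottom  bias=-1
    (5,1)@(11, 3): e=[24,9,13] → X
    (6,1)@(13, 3): e=[20,19,7] → X
    (7,1)@(15, 3): e=[16,29,1] → X
    (8,1)@(17, 3): e=[12,39,-5] → .
    (2,2)@(5, 5): e=[8,3,35] → X
    (3,2)@(7, 5): e=[4,13,29] → X
    (4,2)@(9, 5): e=[0,23,23] → .  [on edge]
    (5,2)@(11, 5): e=[-4,33,17] → .
    (6,2)@(13, 5): e=[-8,43,11] → .
    (7,2)@(15, 5): e=[-12,53,5] → .
    (2,3)@(5, 7): e=[-20,27,39] → .
    (3,3)@(7, 7): e=[-24,37,33] → .
  covered (5 px):
    . . . . . . . . . . .
    . . . . . X X X . . .
    . . X X . . . . . . .
    . . . . . . . . . . .
    . . . . . . . . . . .

Result: 11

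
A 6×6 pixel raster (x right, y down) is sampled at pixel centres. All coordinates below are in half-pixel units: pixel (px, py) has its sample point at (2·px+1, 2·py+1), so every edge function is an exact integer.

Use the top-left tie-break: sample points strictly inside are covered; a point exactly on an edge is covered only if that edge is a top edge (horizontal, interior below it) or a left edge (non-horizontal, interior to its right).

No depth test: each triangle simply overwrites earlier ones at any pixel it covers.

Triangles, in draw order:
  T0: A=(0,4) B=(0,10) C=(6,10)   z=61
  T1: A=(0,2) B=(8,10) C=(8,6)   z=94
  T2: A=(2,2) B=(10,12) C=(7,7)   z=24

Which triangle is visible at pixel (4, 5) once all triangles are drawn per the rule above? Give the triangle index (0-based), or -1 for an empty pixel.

T0:
  2·area = 36  (B↔C swapped to make it positive)
  edge (0, 4)→(6, 10): d=(6,6) right/bottom  bias=-1
  edge (6, 10)→(0, 10): d=(-6,0) right/bottom  bias=-1
  edge (0, 10)→(0, 4): d=(0,-6) top-left  bias=+0
    (0,2)@(1, 5): e=[0,30,6] → .  [on edge]
    (0,3)@(1, 7): e=[12,18,6] → X
    (1,3)@(3, 7): e=[0,18,18] → .  [on edge]
    (0,4)@(1, 9): e=[24,6,6] → X
    (1,4)@(3, 9): e=[12,6,18] → X
    (2,4)@(5, 9): e=[0,6,30] → .  [on edge]
    (0,5)@(1, 11): e=[36,-6,6] → .
    (1,5)@(3, 11): e=[24,-6,18] → .
    (3,5)@(7, 11): e=[0,-6,42] → .  [on edge]
  covered (3 px):
    . . . . . .
    . . . . . .
    . . . . . .
    X . . . . .
    X X . . . .
    . . . . . .
T1:
  2·area = 32  (B↔C swapped to make it positive)
  edge (0, 2)→(8, 6): d=(8,4) right/bottom  bias=-1
  edge (8, 6)→(8, 10): d=(0,4) right/bottom  bias=-1
  edge (8, 10)→(0, 2): d=(-8,-8) top-left  bias=+0
    (0,1)@(1, 3): e=[4,28,0] → X  [on edge]
    (1,1)@(3, 3): e=[-4,20,16] → .
    (0,2)@(1, 5): e=[20,28,-16] → .
    (1,2)@(3, 5): e=[12,20,0] → X  [on edge]
    (2,2)@(5, 5): e=[4,12,16] → X
    (3,2)@(7, 5): e=[-4,4,32] → .
    (1,3)@(3, 7): e=[28,20,-16] → .
    (2,3)@(5, 7): e=[20,12,0] → X  [on edge]
    (3,3)@(7, 7): e=[12,4,16] → X
    (4,3)@(9, 7): e=[4,-4,32] → .
    (2,4)@(5, 9): e=[36,12,-16] → .
    (3,4)@(7, 9): e=[28,4,0] → X  [on edge]
    (4,5)@(9, 11): e=[36,-4,0] → .  [on edge]
  covered (6 px):
    . . . . . .
    X . . . . .
    . X X . . .
    . . X X . .
    . . . X . .
    . . . . . .
T2:
  2·area = 10  (B↔C swapped to make it positive)
  edge (2, 2)→(7, 7): d=(5,5) right/bottom  bias=-1
  edge (7, 7)→(10, 12): d=(3,5) right/bottom  bias=-1
  edge (10, 12)→(2, 2): d=(-8,-10) top-left  bias=+0
    (0,0)@(1, 1): e=[0,12,-2] → .  [on edge]
    (1,1)@(3, 3): e=[0,8,2] → .  [on edge]
    (2,2)@(5, 5): e=[0,4,6] → .  [on edge]
    (3,3)@(7, 7): e=[0,0,10] → .  [on edge]
    (4,4)@(9, 9): e=[0,-4,14] → .  [on edge]
    (5,5)@(11, 11): e=[0,-8,18] → .  [on edge]
  covered (0 px):
    . . . . . .
    . . . . . .
    . . . . . .
    . . . . . .
    . . . . . .
    . . . . . .

Z-buffer (winner per pixel, '.' = empty):
  . . . . . .
  1 . . . . .
  . 1 1 . . .
  0 . 1 1 . .
  0 0 . 1 . .
  . . . . . .

Answer: -1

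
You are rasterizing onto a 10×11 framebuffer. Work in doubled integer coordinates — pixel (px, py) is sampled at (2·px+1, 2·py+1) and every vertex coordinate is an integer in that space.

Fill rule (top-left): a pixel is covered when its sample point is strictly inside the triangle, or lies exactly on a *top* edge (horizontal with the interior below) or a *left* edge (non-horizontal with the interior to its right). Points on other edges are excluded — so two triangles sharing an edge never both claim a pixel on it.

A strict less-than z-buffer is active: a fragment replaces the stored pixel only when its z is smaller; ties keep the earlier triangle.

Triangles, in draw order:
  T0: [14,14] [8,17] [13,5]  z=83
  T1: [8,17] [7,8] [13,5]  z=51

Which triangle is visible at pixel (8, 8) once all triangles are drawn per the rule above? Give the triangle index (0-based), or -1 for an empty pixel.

T0:
  2·area = 57
  edge (14, 14)→(8, 17): d=(-6,3) right/bottom  bias=-1
  edge (8, 17)→(13, 5): d=(5,-12) top-left  bias=+0
  edge (13, 5)→(14, 14): d=(1,9) right/bottom  bias=-1
    (6,2)@(13, 5): e=[57,0,0] → .  [on edge]
    (6,3)@(13, 7): e=[45,10,2] → X
    (7,3)@(15, 7): e=[39,34,-16] → .
    (6,4)@(13, 9): e=[33,20,4] → X
    (7,4)@(15, 9): e=[27,44,-14] → .
    (5,5)@(11, 11): e=[27,6,24] → X
    (7,5)@(15, 11): e=[15,54,-12] → .
    (5,6)@(11, 13): e=[15,16,26] → X
    (7,6)@(15, 13): e=[3,64,-10] → .
    (4,7)@(9, 15): e=[9,2,46] → X
    (6,7)@(13, 15): e=[-3,50,10] → .
    (4,8)@(9, 17): e=[-3,12,48] → .
  covered (8 px):
    . . . . . . . . . .
    . . . . . . . . . .
    . . . . . . . . . .
    . . . . . . X . . .
    . . . . . . X . . .
    . . . . . X X . . .
    . . . . . X X . . .
    . . . . X X . . . .
    . . . . . . . . . .
    . . . . . . . . . .
    . . . . . . . . . .
T1:
  2·area = 57
  edge (8, 17)→(7, 8): d=(-1,-9) top-left  bias=+0
  edge (7, 8)→(13, 5): d=(6,-3) top-left  bias=+0
  edge (13, 5)→(8, 17): d=(-5,12) right/bottom  bias=-1
    (8,1)@(17, 3): e=[95,0,-38] → .  [on edge]
    (6,2)@(13, 5): e=[57,0,0] → .  [on edge]
    (4,3)@(9, 7): e=[19,0,38] → X  [on edge]
    (5,3)@(11, 7): e=[37,6,14] → X
    (6,3)@(13, 7): e=[55,12,-10] → .
    (2,4)@(5, 9): e=[-19,0,76] → .  [on edge]
    (4,4)@(9, 9): e=[17,12,28] → X
    (6,4)@(13, 9): e=[53,24,-20] → .
    (0,5)@(1, 11): e=[-57,0,114] → .  [on edge]
    (4,5)@(9, 11): e=[15,24,18] → X
    (5,5)@(11, 11): e=[33,30,-6] → .
    (4,6)@(9, 13): e=[13,36,8] → X
  covered (6 px):
    . . . . . . . . . .
    . . . . . . . . . .
    . . . . . . . . . .
    . . . . X X . . . .
    . . . . X X . . . .
    . . . . X . . . . .
    . . . . X . . . . .
    . . . . . . . . . .
    . . . . . . . . . .
    . . . . . . . . . .
    . . . . . . . . . .

Z-buffer (winner per pixel, '.' = empty):
  . . . . . . . . . .
  . . . . . . . . . .
  . . . . . . . . . .
  . . . . 1 1 0 . . .
  . . . . 1 1 0 . . .
  . . . . 1 0 0 . . .
  . . . . 1 0 0 . . .
  . . . . 0 0 . . . .
  . . . . . . . . . .
  . . . . . . . . . .
  . . . . . . . . . .

Answer: -1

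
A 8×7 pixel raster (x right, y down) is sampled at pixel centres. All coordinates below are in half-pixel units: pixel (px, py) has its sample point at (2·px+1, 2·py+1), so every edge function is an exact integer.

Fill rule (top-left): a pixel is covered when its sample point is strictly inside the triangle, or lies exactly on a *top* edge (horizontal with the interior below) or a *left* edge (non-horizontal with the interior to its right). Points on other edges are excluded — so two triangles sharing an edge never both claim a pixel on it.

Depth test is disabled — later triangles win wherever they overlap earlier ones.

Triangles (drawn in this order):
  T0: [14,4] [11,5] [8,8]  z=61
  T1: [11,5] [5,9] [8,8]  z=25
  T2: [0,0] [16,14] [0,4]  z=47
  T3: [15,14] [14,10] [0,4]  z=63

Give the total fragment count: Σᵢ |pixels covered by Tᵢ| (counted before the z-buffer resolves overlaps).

T0:
  2·area = 6  (B↔C swapped to make it positive)
  edge (14, 4)→(8, 8): d=(-6,4) right/bottom  bias=-1
  edge (8, 8)→(11, 5): d=(3,-3) top-left  bias=+0
  edge (11, 5)→(14, 4): d=(3,-1) top-left  bias=+0
    (7,0)@(15, 1): e=[14,0,-8] → ·  [on edge]
    (6,1)@(13, 3): e=[10,0,-4] → ·  [on edge]
    (5,2)@(11, 5): e=[6,0,0] → █  [on edge]
    (6,2)@(13, 5): e=[-2,6,2] → ·
    (2,3)@(5, 7): e=[18,-12,0] → ·  [on edge]
    (4,3)@(9, 7): e=[2,0,4] → █  [on edge]
    (5,3)@(11, 7): e=[-6,6,6] → ·
    (3,4)@(7, 9): e=[-2,0,8] → ·  [on edge]
    (4,4)@(9, 9): e=[-10,6,10] → ·
    (2,5)@(5, 11): e=[-6,0,12] → ·  [on edge]
    (1,6)@(3, 13): e=[-10,0,16] → ·  [on edge]
  covered (2 px):
    · · · · · · · ·
    · · · · · · · ·
    · · · · · █ · ·
    · · · · █ · · ·
    · · · · · · · ·
    · · · · · · · ·
    · · · · · · · ·
T1:
  2·area = 6  (B↔C swapped to make it positive)
  edge (11, 5)→(8, 8): d=(-3,3) right/bottom  bias=-1
  edge (8, 8)→(5, 9): d=(-3,1) right/bottom  bias=-1
  edge (5, 9)→(11, 5): d=(6,-4) top-left  bias=+0
    (7,0)@(15, 1): e=[0,14,-8] → ·  [on edge]
    (6,1)@(13, 3): e=[0,10,-4] → ·  [on edge]
    (5,2)@(11, 5): e=[0,6,0] → ·  [on edge]
    (4,3)@(9, 7): e=[0,2,4] → ·  [on edge]
    (5,3)@(11, 7): e=[-6,0,12] → ·  [on edge]
    (2,4)@(5, 9): e=[6,0,0] → ·  [on edge]
    (3,4)@(7, 9): e=[0,-2,8] → ·  [on edge]
    (2,5)@(5, 11): e=[0,-6,12] → ·  [on edge]
    (1,6)@(3, 13): e=[0,-10,16] → ·  [on edge]
  covered (0 px):
    · · · · · · · ·
    · · · · · · · ·
    · · · · · · · ·
    · · · · · · · ·
    · · · · · · · ·
    · · · · · · · ·
    · · · · · · · ·
T2:
  2·area = 64
  edge (0, 0)→(16, 14): d=(16,14) right/bottom  bias=-1
  edge (16, 14)→(0, 4): d=(-16,-10) top-left  bias=+0
  edge (0, 4)→(0, 0): d=(0,-4) top-left  bias=+0
    (0,0)@(1, 1): e=[2,58,4] → █
    (1,0)@(3, 1): e=[-26,78,12] → ·
    (0,1)@(1, 3): e=[34,26,4] → █
    (1,1)@(3, 3): e=[6,46,12] → █
    (2,1)@(5, 3): e=[-22,66,20] → ·
    (0,2)@(1, 5): e=[66,-6,4] → ·
    (1,2)@(3, 5): e=[38,14,12] → █
    (2,2)@(5, 5): e=[10,34,20] → █
    (3,2)@(7, 5): e=[-18,54,28] → ·
    (1,3)@(3, 7): e=[70,-18,12] → ·
    (2,3)@(5, 7): e=[42,2,20] → █
    (3,3)@(7, 7): e=[14,22,28] → █
  covered (8 px):
    █ · · · · · · ·
    █ █ · · · · · ·
    · █ █ · · · · ·
    · · █ █ · · · ·
    · · · · █ · · ·
    · · · · · · · ·
    · · · · · · · ·
T3:
  2·area = 50  (B↔C swapped to make it positive)
  edge (15, 14)→(0, 4): d=(-15,-10) top-left  bias=+0
  edge (0, 4)→(14, 10): d=(14,6) right/bottom  bias=-1
  edge (14, 10)→(15, 14): d=(1,4) right/bottom  bias=-1
    (2,3)@(5, 7): e=[5,12,33] → █
    (3,3)@(7, 7): e=[25,0,25] → ·  [on edge]
    (2,4)@(5, 9): e=[-25,40,35] → ·
    (4,4)@(9, 9): e=[15,16,19] → █
    (5,4)@(11, 9): e=[35,4,11] → █
    (6,4)@(13, 9): e=[55,-8,3] → ·
    (4,5)@(9, 11): e=[-15,44,21] → ·
    (5,5)@(11, 11): e=[5,32,13] → █
    (6,5)@(13, 11): e=[25,20,5] → █
    (7,5)@(15, 11): e=[45,8,-3] → ·
    (5,6)@(11, 13): e=[-25,60,15] → ·
    (6,6)@(13, 13): e=[-5,48,7] → ·
  covered (5 px):
    · · · · · · · ·
    · · · · · · · ·
    · · · · · · · ·
    · · █ · · · · ·
    · · · · █ █ · ·
    · · · · · █ █ ·
    · · · · · · · ·

Answer: 15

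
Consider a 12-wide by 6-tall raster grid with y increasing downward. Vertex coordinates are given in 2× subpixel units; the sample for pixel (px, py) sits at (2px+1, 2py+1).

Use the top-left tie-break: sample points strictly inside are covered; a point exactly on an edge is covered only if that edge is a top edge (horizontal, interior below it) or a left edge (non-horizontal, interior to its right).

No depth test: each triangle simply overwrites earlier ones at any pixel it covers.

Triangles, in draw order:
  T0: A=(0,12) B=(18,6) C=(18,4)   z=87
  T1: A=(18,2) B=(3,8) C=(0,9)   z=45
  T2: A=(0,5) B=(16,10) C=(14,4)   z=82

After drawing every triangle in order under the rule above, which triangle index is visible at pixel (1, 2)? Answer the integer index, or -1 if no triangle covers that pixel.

T0:
  2·area = 36  (B↔C swapped to make it positive)
  edge (0, 12)→(18, 4): d=(18,-8) top-left  bias=+0
  edge (18, 4)→(18, 6): d=(0,2) right/bottom  bias=-1
  edge (18, 6)→(0, 12): d=(-18,6) right/bottom  bias=-1
    (8,2)@(17, 5): e=[10,2,24] → X
    (9,2)@(19, 5): e=[26,-2,12] → .
    (10,2)@(21, 5): e=[42,-6,0] → .  [on edge]
    (6,3)@(13, 7): e=[14,10,12] → X
    (7,3)@(15, 7): e=[30,6,0] → .  [on edge]
    (8,3)@(17, 7): e=[46,2,-12] → .
    (3,4)@(7, 9): e=[2,22,12] → X
    (4,4)@(9, 9): e=[18,18,0] → .  [on edge]
    (6,4)@(13, 9): e=[50,10,-24] → .
    (1,5)@(3, 11): e=[6,30,0] → .  [on edge]
    (3,5)@(7, 11): e=[38,22,-24] → .
  covered (3 px):
    . . . . . . . . . . . .
    . . . . . . . . . . . .
    . . . . . . . . X . . .
    . . . . . . X . . . . .
    . . . X . . . . . . . .
    . . . . . . . . . . . .
T1:
  2·area = 3
  edge (18, 2)→(3, 8): d=(-15,6) right/bottom  bias=-1
  edge (3, 8)→(0, 9): d=(-3,1) right/bottom  bias=-1
  edge (0, 9)→(18, 2): d=(18,-7) top-left  bias=+0
  covered (0 px):
    . . . . . . . . . . . .
    . . . . . . . . . . . .
    . . . . . . . . . . . .
    . . . . . . . . . . . .
    . . . . . . . . . . . .
    . . . . . . . . . . . .
T2:
  2·area = 86  (B↔C swapped to make it positive)
  edge (0, 5)→(14, 4): d=(14,-1) top-left  bias=+0
  edge (14, 4)→(16, 10): d=(2,6) right/bottom  bias=-1
  edge (16, 10)→(0, 5): d=(-16,-5) top-left  bias=+0
    (6,0)@(13, 1): e=[-43,0,129] → .  [on edge]
    (0,2)@(1, 5): e=[1,80,5] → X
    (1,2)@(3, 5): e=[3,68,15] → X
    (2,2)@(5, 5): e=[5,56,25] → X
    (3,2)@(7, 5): e=[7,44,35] → X
    (4,2)@(9, 5): e=[9,32,45] → X
    (5,2)@(11, 5): e=[11,20,55] → X
    (6,2)@(13, 5): e=[13,8,65] → X
    (7,2)@(15, 5): e=[15,-4,75] → .
    (0,3)@(1, 7): e=[29,84,-27] → .
    (1,3)@(3, 7): e=[31,72,-17] → .
    (2,3)@(5, 7): e=[33,60,-7] → .
    (7,3)@(15, 7): e=[43,0,43] → .  [on edge]
  covered (13 px):
    . . . . . . . . . . . .
    . . . . . . . . . . . .
    X X X X X X X . . . . .
    . . . X X X X . . . . .
    . . . . . . X X . . . .
    . . . . . . . . . . . .

Z-buffer (winner per pixel, '.' = empty):
  . . . . . . . . . . . .
  . . . . . . . . . . . .
  2 2 2 2 2 2 2 . 0 . . .
  . . . 2 2 2 2 . . . . .
  . . . 0 . . 2 2 . . . .
  . . . . . . . . . . . .

Final: 2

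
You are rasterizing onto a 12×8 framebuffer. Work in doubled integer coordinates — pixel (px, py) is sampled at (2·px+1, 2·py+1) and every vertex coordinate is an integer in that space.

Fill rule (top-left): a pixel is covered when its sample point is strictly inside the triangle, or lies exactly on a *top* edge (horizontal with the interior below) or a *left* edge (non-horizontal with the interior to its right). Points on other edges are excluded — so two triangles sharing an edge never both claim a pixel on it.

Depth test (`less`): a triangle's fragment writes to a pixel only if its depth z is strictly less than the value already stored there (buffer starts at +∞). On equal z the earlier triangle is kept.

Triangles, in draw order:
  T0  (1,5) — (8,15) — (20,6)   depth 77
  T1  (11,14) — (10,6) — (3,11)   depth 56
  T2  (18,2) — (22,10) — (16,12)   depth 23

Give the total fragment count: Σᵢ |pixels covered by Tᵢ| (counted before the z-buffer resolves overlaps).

T0:
  2·area = 183  (B↔C swapped to make it positive)
  edge (1, 5)→(20, 6): d=(19,1) right/bottom  bias=-1
  edge (20, 6)→(8, 15): d=(-12,9) right/bottom  bias=-1
  edge (8, 15)→(1, 5): d=(-7,-10) top-left  bias=+0
    (0,2)@(1, 5): e=[0,183,0] → .  [on edge]
    (1,3)@(3, 7): e=[36,141,6] → X
    (2,3)@(5, 7): e=[34,123,26] → X
    (3,3)@(7, 7): e=[32,105,46] → X
    (4,3)@(9, 7): e=[30,87,66] → X
    (5,3)@(11, 7): e=[28,69,86] → X
    (6,3)@(13, 7): e=[26,51,106] → X
    (7,3)@(15, 7): e=[24,33,126] → X
    (8,3)@(17, 7): e=[22,15,146] → X
    (9,3)@(19, 7): e=[20,-3,166] → .
    (1,4)@(3, 9): e=[74,117,-8] → .
    (2,4)@(5, 9): e=[72,99,12] → X
  covered (20 px):
    . . . . . . . . . . . .
    . . . . . . . . . . . .
    . . . . . . . . . . . .
    . X X X X X X X X . . .
    . . X X X X X X . . . .
    . . . X X X X . . . . .
    . . . X X . . . . . . .
    . . . . . . . . . . . .
T1:
  2·area = 61  (B↔C swapped to make it positive)
  edge (11, 14)→(3, 11): d=(-8,-3) top-left  bias=+0
  edge (3, 11)→(10, 6): d=(7,-5) top-left  bias=+0
  edge (10, 6)→(11, 14): d=(1,8) right/bottom  bias=-1
    (8,0)@(17, 1): e=[122,0,-61] → .  [on edge]
    (4,3)@(9, 7): e=[50,2,9] → X
    (5,3)@(11, 7): e=[56,12,-7] → .
    (3,4)@(7, 9): e=[28,6,27] → X
    (5,4)@(11, 9): e=[40,26,-5] → .
    (1,5)@(3, 11): e=[0,0,61] → X  [on edge]
    (2,5)@(5, 11): e=[6,10,45] → X
    (5,5)@(11, 11): e=[24,40,-3] → .
    (1,6)@(3, 13): e=[-16,14,63] → .
    (2,6)@(5, 13): e=[-10,24,47] → .
    (3,6)@(7, 13): e=[-4,34,31] → .
    (4,6)@(9, 13): e=[2,44,15] → X
  covered (8 px):
    . . . . . . . . . . . .
    . . . . . . . . . . . .
    . . . . . . . . . . . .
    . . . . X . . . . . . .
    . . . X X . . . . . . .
    . X X X X . . . . . . .
    . . . . X . . . . . . .
    . . . . . . . . . . . .
T2:
  2·area = 56
  edge (18, 2)→(22, 10): d=(4,8) right/bottom  bias=-1
  edge (22, 10)→(16, 12): d=(-6,2) right/bottom  bias=-1
  edge (16, 12)→(18, 2): d=(2,-10) top-left  bias=+0
    (9,2)@(19, 5): e=[4,36,16] → X
    (10,2)@(21, 5): e=[-12,32,36] → .
    (8,3)@(17, 7): e=[28,28,0] → X  [on edge]
    (10,3)@(21, 7): e=[-4,20,40] → .
    (8,4)@(17, 9): e=[36,16,4] → X
    (10,4)@(21, 9): e=[4,8,44] → X
    (11,4)@(23, 9): e=[-12,4,64] → .
    (8,5)@(17, 11): e=[44,4,8] → X
    (9,5)@(19, 11): e=[28,0,28] → .  [on edge]
    (10,5)@(21, 11): e=[12,-4,48] → .
    (6,6)@(13, 13): e=[84,0,-28] → .  [on edge]
    (8,6)@(17, 13): e=[52,-8,12] → .
    (3,7)@(7, 15): e=[140,0,-84] → .  [on edge]
  covered (7 px):
    . . . . . . . . . . . .
    . . . . . . . . . . . .
    . . . . . . . . . X . .
    . . . . . . . . X X . .
    . . . . . . . . X X X .
    . . . . . . . . X . . .
    . . . . . . . . . . . .
    . . . . . . . . . . . .

Result: 35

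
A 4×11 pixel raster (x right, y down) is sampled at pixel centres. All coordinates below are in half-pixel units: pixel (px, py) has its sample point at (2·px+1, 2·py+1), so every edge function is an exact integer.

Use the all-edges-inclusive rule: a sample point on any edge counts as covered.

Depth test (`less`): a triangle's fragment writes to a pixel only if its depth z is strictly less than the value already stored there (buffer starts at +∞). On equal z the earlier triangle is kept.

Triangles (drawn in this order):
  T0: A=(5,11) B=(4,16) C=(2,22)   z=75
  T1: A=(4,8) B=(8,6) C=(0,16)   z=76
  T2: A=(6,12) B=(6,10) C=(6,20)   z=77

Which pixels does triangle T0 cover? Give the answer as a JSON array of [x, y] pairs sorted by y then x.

T0:
  2·area = 4
  edge (5, 11)→(4, 16): d=(-1,5) inclusive
  edge (4, 16)→(2, 22): d=(-2,6) inclusive
  edge (2, 22)→(5, 11): d=(3,-11) inclusive
    (3,0)@(7, 1): e=[0,12,-8] → ·  [on edge]
    (3,3)@(7, 7): e=[-6,0,10] → ·  [on edge]
    (2,5)@(5, 11): e=[0,4,0] → #  [on edge]
    (3,5)@(7, 11): e=[-10,-8,22] → ·
    (2,6)@(5, 13): e=[-2,0,6] → ·  [on edge]
    (1,9)@(3, 19): e=[2,0,2] → #  [on edge]
    (2,9)@(5, 19): e=[-8,-12,24] → ·
    (1,10)@(3, 21): e=[0,-4,8] → ·  [on edge]
  covered (2 px):
    · · · ·
    · · · ·
    · · · ·
    · · · ·
    · · · ·
    · · # ·
    · · · ·
    · · · ·
    · · · ·
    · # · ·
    · · · ·
T1:
  2·area = 24
  edge (4, 8)→(8, 6): d=(4,-2) inclusive
  edge (8, 6)→(0, 16): d=(-8,10) inclusive
  edge (0, 16)→(4, 8): d=(4,-8) inclusive
    (3,3)@(7, 7): e=[2,2,20] → #
    (2,4)@(5, 9): e=[6,6,12] → #
    (3,4)@(7, 9): e=[10,-14,28] → ·
    (1,5)@(3, 11): e=[10,10,4] → #
    (2,5)@(5, 11): e=[14,-10,20] → ·
    (1,6)@(3, 13): e=[18,-6,12] → ·
  covered (3 px):
    · · · ·
    · · · ·
    · · · ·
    · · · #
    · · # ·
    · # · ·
    · · · ·
    · · · ·
    · · · ·
    · · · ·
    · · · ·
T2:
  degenerate (2·area = 0) — covers nothing

Answer: [[2,5],[1,9]]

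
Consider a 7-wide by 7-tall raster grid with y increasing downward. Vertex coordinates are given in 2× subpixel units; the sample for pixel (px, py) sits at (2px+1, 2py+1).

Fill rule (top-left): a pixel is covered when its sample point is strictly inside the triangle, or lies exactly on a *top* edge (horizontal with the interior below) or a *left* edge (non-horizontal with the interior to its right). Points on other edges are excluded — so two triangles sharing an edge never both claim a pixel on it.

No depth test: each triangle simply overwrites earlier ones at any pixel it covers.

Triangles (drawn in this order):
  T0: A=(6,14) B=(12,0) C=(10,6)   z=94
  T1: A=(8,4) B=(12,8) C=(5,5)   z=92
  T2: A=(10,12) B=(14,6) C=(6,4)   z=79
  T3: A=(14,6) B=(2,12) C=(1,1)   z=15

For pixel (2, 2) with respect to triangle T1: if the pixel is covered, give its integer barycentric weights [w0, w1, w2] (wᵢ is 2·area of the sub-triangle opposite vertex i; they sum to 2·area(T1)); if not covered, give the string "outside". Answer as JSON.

T0:
  2·area = 8
  edge (6, 14)→(12, 0): d=(6,-14) top-left  bias=+0
  edge (12, 0)→(10, 6): d=(-2,6) right/bottom  bias=-1
  edge (10, 6)→(6, 14): d=(-4,8) right/bottom  bias=-1
    (5,1)@(11, 3): e=[4,0,4] → .  [on edge]
    (4,3)@(9, 7): e=[0,4,4] → X  [on edge]
    (5,3)@(11, 7): e=[28,-8,-12] → .
    (4,4)@(9, 9): e=[12,0,-4] → .  [on edge]
  covered (1 px):
    . . . . . . .
    . . . . . . .
    . . . . . . .
    . . . . X . .
    . . . . . . .
    . . . . . . .
    . . . . . . .
T1:
  2·area = 16
  edge (8, 4)→(12, 8): d=(4,4) right/bottom  bias=-1
  edge (12, 8)→(5, 5): d=(-7,-3) top-left  bias=+0
  edge (5, 5)→(8, 4): d=(3,-1) top-left  bias=+0
    (2,0)@(5, 1): e=[0,28,-12] → .  [on edge]
    (3,1)@(7, 3): e=[0,20,-4] → .  [on edge]
    (5,1)@(11, 3): e=[-16,32,0] → .  [on edge]
    (2,2)@(5, 5): e=[16,0,0] → X  [on edge]
    (3,2)@(7, 5): e=[8,6,2] → X
    (4,2)@(9, 5): e=[0,12,4] → .  [on edge]
    (2,3)@(5, 7): e=[24,-14,6] → .
    (3,3)@(7, 7): e=[16,-8,8] → .
    (5,3)@(11, 7): e=[0,4,12] → .  [on edge]
    (6,4)@(13, 9): e=[0,-4,20] → .  [on edge]
  covered (2 px):
    . . . . . . .
    . . . . . . .
    . . X X . . .
    . . . . . . .
    . . . . . . .
    . . . . . . .
    . . . . . . .
T2:
  2·area = 56  (B↔C swapped to make it positive)
  edge (10, 12)→(6, 4): d=(-4,-8) top-left  bias=+0
  edge (6, 4)→(14, 6): d=(8,2) right/bottom  bias=-1
  edge (14, 6)→(10, 12): d=(-4,6) right/bottom  bias=-1
    (3,2)@(7, 5): e=[4,6,46] → X
    (4,2)@(9, 5): e=[20,2,34] → X
    (5,2)@(11, 5): e=[36,-2,22] → .
    (3,3)@(7, 7): e=[-4,22,38] → .
    (4,3)@(9, 7): e=[12,18,26] → X
    (5,3)@(11, 7): e=[28,14,14] → X
    (6,3)@(13, 7): e=[44,10,2] → X
    (4,4)@(9, 9): e=[4,34,18] → X
    (6,4)@(13, 9): e=[36,26,-6] → .
    (4,5)@(9, 11): e=[-4,50,10] → .
    (5,5)@(11, 11): e=[12,46,-2] → .
  covered (7 px):
    . . . . . . .
    . . . . . . .
    . . . X X . .
    . . . . X X X
    . . . . X X .
    . . . . . . .
    . . . . . . .
T3:
  2·area = 138
  edge (14, 6)→(2, 12): d=(-12,6) right/bottom  bias=-1
  edge (2, 12)→(1, 1): d=(-1,-11) top-left  bias=+0
  edge (1, 1)→(14, 6): d=(13,5) right/bottom  bias=-1
    (0,0)@(1, 1): e=[138,0,0] → .  [on edge]
    (1,1)@(3, 3): e=[102,20,16] → X
    (2,1)@(5, 3): e=[90,42,6] → X
    (3,1)@(7, 3): e=[78,64,-4] → .
    (1,2)@(3, 5): e=[78,18,42] → X
    (3,2)@(7, 5): e=[54,62,22] → X
    (4,2)@(9, 5): e=[42,84,12] → X
    (5,2)@(11, 5): e=[30,106,2] → X
    (6,2)@(13, 5): e=[18,128,-8] → .
    (1,3)@(3, 7): e=[54,16,68] → X
    (6,3)@(13, 7): e=[-6,126,18] → .
    (1,4)@(3, 9): e=[30,14,94] → X
  covered (16 px):
    . . . . . . .
    . X X . . . .
    . X X X X X .
    . X X X X X .
    . X X X . . .
    . X . . . . .
    . . . . . . .

Result: [0,0,16]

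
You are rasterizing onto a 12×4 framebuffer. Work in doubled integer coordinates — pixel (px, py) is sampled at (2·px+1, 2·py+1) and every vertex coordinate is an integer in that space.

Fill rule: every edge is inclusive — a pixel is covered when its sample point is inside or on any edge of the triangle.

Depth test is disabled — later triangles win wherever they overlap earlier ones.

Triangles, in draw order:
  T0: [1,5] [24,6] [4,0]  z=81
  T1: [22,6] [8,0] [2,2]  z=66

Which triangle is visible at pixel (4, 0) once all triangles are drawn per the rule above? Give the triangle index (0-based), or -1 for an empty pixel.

T0:
  2·area = 118  (B↔C swapped to make it positive)
  edge (1, 5)→(4, 0): d=(3,-5) inclusive
  edge (4, 0)→(24, 6): d=(20,6) inclusive
  edge (24, 6)→(1, 5): d=(-23,-1) inclusive
    (2,0)@(5, 1): e=[8,14,96] → #
    (3,0)@(7, 1): e=[18,2,98] → #
    (4,0)@(9, 1): e=[28,-10,100] → ·
    (1,1)@(3, 3): e=[4,66,48] → #
    (4,1)@(9, 3): e=[34,30,54] → #
    (5,1)@(11, 3): e=[44,18,56] → #
    (6,1)@(13, 3): e=[54,6,58] → #
    (7,1)@(15, 3): e=[64,-6,60] → ·
    (0,2)@(1, 5): e=[0,118,0] → #  [on edge]
    (7,2)@(15, 5): e=[70,34,14] → #
    (8,2)@(17, 5): e=[80,22,16] → #
    (9,2)@(19, 5): e=[90,10,18] → #
  covered (18 px):
    · · # # · · · · · · · ·
    · # # # # # # · · · · ·
    # # # # # # # # # # · ·
    · · · · · · · · · · · ·
T1:
  2·area = 64  (B↔C swapped to make it positive)
  edge (22, 6)→(2, 2): d=(-20,-4) inclusive
  edge (2, 2)→(8, 0): d=(6,-2) inclusive
  edge (8, 0)→(22, 6): d=(14,6) inclusive
    (2,0)@(5, 1): e=[32,0,32] → #  [on edge]
    (3,0)@(7, 1): e=[40,4,20] → #
    (4,0)@(9, 1): e=[48,8,8] → #
    (5,0)@(11, 1): e=[56,12,-4] → ·
    (2,1)@(5, 3): e=[-8,12,60] → ·
    (3,1)@(7, 3): e=[0,16,48] → #  [on edge]
    (5,1)@(11, 3): e=[16,24,24] → #
    (6,1)@(13, 3): e=[24,28,12] → #
    (7,1)@(15, 3): e=[32,32,0] → #  [on edge]
    (8,1)@(17, 3): e=[40,36,-12] → ·
    (3,2)@(7, 5): e=[-40,28,76] → ·
    (4,2)@(9, 5): e=[-32,32,64] → ·
    (8,2)@(17, 5): e=[0,48,16] → #  [on edge]
  covered (10 px):
    · · # # # · · · · · · ·
    · · · # # # # # · · · ·
    · · · · · · · · # # · ·
    · · · · · · · · · · · ·

Z-buffer (winner per pixel, '.' = empty):
  . . 1 1 1 . . . . . . .
  . 0 0 1 1 1 1 1 . . . .
  0 0 0 0 0 0 0 0 1 1 . .
  . . . . . . . . . . . .

Result: 1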